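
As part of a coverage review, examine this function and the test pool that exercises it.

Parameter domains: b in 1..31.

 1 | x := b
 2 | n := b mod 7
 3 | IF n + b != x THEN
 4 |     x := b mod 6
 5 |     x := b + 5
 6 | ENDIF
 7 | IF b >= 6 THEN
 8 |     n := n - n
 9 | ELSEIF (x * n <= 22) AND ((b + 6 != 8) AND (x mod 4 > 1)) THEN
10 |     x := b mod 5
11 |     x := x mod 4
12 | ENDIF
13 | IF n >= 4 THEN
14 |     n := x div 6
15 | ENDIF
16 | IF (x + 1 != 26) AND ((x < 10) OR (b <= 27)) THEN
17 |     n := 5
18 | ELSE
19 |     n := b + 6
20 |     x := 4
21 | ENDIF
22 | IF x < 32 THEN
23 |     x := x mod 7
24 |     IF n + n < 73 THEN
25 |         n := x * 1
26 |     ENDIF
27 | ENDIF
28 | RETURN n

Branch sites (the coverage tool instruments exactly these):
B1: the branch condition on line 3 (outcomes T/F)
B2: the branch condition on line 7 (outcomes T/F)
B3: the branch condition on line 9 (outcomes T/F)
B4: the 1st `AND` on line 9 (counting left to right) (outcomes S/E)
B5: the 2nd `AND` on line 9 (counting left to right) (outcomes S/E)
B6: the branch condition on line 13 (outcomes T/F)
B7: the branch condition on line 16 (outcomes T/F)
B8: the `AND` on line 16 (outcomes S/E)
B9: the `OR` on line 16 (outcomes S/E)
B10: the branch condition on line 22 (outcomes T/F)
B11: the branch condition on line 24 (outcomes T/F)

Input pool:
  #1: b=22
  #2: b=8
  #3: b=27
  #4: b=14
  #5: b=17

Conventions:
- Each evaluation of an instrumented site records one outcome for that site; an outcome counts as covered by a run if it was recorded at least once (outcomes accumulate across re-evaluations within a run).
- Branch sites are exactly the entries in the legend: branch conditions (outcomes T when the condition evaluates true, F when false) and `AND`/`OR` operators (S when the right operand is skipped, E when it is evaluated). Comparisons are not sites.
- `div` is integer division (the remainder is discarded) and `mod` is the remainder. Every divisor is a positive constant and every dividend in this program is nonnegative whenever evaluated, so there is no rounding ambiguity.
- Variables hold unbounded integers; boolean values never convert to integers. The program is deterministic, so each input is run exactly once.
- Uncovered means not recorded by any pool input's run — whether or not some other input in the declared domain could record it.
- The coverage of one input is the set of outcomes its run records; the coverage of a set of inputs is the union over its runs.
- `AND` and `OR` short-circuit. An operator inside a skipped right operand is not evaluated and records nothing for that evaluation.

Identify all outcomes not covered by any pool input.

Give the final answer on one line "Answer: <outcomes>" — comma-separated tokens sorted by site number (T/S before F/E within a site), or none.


input #1 (b=22): events B1->T, B2->T, B6->F, B8->E, B9->E, B7->T, B10->T, B11->T; covers B1=T, B2=T, B6=F, B7=T, B8=E, B9=E, B10=T, B11=T
input #2 (b=8): events B1->T, B2->T, B6->F, B8->E, B9->E, B7->T, B10->T, B11->T; covers B1=T, B2=T, B6=F, B7=T, B8=E, B9=E, B10=T, B11=T
input #3 (b=27): events B1->T, B2->T, B6->F, B8->E, B9->E, B7->T, B10->F; covers B1=T, B2=T, B6=F, B7=T, B8=E, B9=E, B10=F
input #4 (b=14): events B1->F, B2->T, B6->F, B8->E, B9->E, B7->T, B10->T, B11->T; covers B1=F, B2=T, B6=F, B7=T, B8=E, B9=E, B10=T, B11=T
input #5 (b=17): events B1->T, B2->T, B6->F, B8->E, B9->E, B7->T, B10->T, B11->T; covers B1=T, B2=T, B6=F, B7=T, B8=E, B9=E, B10=T, B11=T
union over the pool: B1=T, B1=F, B2=T, B6=F, B7=T, B8=E, B9=E, B10=T, B10=F, B11=T
uncovered (12 of 22): B2=F, B3=T, B3=F, B4=S, B4=E, B5=S, B5=E, B6=T, B7=F, B8=S, B9=S, B11=F
Answer: B2=F, B3=T, B3=F, B4=S, B4=E, B5=S, B5=E, B6=T, B7=F, B8=S, B9=S, B11=F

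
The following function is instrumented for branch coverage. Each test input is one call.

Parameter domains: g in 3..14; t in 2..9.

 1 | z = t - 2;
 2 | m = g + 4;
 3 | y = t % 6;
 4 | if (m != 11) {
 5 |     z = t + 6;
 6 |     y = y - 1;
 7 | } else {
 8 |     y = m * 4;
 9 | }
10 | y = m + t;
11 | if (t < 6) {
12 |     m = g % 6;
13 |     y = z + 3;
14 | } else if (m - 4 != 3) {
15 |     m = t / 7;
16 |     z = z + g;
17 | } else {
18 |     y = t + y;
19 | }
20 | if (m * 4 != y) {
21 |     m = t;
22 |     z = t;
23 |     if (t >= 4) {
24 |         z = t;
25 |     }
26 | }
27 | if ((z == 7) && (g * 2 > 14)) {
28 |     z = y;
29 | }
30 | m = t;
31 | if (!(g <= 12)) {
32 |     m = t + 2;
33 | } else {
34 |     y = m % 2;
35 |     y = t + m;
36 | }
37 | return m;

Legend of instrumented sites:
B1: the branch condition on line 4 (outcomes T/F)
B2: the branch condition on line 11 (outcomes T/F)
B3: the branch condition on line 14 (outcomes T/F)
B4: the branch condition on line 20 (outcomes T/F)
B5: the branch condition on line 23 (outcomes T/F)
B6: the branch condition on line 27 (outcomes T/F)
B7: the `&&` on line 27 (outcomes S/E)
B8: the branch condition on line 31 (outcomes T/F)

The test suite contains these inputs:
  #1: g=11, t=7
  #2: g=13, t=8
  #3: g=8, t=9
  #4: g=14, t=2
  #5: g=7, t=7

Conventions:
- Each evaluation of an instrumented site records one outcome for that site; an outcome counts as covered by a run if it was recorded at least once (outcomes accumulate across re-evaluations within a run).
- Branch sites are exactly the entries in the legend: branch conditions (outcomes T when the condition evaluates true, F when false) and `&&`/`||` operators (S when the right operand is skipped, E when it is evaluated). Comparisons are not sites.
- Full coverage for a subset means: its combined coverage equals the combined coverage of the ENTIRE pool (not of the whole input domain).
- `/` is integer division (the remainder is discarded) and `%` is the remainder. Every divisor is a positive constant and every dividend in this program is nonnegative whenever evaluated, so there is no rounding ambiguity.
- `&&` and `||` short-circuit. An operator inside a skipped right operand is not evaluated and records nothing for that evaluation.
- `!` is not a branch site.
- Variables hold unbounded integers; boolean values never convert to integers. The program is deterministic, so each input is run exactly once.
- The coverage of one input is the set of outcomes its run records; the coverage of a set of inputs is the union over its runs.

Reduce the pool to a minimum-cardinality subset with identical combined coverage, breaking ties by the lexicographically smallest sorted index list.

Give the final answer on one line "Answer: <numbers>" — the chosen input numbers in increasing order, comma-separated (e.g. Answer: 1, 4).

test 1 (g=11, t=7) fires B1->T, B2->F, B3->T, B4->T, B5->T, B7->E, B6->T, B8->F; hits B1=T, B2=F, B3=T, B4=T, B5=T, B6=T, B7=E, B8=F
test 2 (g=13, t=8) fires B1->T, B2->F, B3->T, B4->T, B5->T, B7->S, B6->F, B8->T; hits B1=T, B2=F, B3=T, B4=T, B5=T, B6=F, B7=S, B8=T
test 3 (g=8, t=9) fires B1->T, B2->F, B3->T, B4->T, B5->T, B7->S, B6->F, B8->F; hits B1=T, B2=F, B3=T, B4=T, B5=T, B6=F, B7=S, B8=F
test 4 (g=14, t=2) fires B1->T, B2->T, B4->T, B5->F, B7->S, B6->F, B8->T; hits B1=T, B2=T, B4=T, B5=F, B6=F, B7=S, B8=T
test 5 (g=7, t=7) fires B1->F, B2->F, B3->T, B4->T, B5->T, B7->E, B6->F, B8->F; hits B1=F, B2=F, B3=T, B4=T, B5=T, B6=F, B7=E, B8=F
union over all inputs: B1=T, B1=F, B2=T, B2=F, B3=T, B4=T, B5=T, B5=F, B6=T, B6=F, B7=S, B7=E, B8=T, B8=F (14 outcomes)
checked all size-1 subsets: none covers 14 outcomes (max 8/14)
checked all size-2 subsets: none covers 14 outcomes (max 13/14)
the canonical winner is {1, 4, 5}: size 3, full 14-outcome coverage, earliest index list among size-3 covers

Answer: 1, 4, 5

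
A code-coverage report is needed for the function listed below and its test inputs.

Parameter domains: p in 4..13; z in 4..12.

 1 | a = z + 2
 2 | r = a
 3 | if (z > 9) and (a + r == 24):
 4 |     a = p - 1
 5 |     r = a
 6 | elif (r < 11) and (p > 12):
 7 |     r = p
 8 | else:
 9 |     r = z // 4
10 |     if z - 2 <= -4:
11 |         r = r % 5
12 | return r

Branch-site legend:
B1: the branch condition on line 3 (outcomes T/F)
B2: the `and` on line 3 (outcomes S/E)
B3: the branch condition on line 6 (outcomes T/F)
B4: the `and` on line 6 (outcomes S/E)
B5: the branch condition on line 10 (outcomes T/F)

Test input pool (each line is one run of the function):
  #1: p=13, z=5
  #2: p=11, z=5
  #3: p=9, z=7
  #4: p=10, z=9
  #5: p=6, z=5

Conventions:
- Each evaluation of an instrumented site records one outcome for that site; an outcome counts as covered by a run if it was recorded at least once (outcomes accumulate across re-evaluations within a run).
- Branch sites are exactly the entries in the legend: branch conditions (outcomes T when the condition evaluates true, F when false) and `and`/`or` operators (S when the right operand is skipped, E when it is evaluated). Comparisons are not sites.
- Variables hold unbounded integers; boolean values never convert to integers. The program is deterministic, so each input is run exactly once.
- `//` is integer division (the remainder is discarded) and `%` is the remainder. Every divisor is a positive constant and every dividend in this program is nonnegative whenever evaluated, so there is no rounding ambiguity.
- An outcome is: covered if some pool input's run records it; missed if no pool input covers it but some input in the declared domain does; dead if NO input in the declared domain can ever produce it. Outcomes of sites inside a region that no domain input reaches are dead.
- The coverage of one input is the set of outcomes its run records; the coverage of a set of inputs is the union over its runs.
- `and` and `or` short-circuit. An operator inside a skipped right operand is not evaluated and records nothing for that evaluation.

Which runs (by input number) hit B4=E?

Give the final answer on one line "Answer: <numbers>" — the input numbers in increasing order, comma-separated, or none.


input #1 (p=13, z=5): covers B4=E
input #2 (p=11, z=5): covers B4=E
input #3 (p=9, z=7): covers B4=E
input #4 (p=10, z=9): misses B4=E
input #5 (p=6, z=5): covers B4=E
Answer: 1, 2, 3, 5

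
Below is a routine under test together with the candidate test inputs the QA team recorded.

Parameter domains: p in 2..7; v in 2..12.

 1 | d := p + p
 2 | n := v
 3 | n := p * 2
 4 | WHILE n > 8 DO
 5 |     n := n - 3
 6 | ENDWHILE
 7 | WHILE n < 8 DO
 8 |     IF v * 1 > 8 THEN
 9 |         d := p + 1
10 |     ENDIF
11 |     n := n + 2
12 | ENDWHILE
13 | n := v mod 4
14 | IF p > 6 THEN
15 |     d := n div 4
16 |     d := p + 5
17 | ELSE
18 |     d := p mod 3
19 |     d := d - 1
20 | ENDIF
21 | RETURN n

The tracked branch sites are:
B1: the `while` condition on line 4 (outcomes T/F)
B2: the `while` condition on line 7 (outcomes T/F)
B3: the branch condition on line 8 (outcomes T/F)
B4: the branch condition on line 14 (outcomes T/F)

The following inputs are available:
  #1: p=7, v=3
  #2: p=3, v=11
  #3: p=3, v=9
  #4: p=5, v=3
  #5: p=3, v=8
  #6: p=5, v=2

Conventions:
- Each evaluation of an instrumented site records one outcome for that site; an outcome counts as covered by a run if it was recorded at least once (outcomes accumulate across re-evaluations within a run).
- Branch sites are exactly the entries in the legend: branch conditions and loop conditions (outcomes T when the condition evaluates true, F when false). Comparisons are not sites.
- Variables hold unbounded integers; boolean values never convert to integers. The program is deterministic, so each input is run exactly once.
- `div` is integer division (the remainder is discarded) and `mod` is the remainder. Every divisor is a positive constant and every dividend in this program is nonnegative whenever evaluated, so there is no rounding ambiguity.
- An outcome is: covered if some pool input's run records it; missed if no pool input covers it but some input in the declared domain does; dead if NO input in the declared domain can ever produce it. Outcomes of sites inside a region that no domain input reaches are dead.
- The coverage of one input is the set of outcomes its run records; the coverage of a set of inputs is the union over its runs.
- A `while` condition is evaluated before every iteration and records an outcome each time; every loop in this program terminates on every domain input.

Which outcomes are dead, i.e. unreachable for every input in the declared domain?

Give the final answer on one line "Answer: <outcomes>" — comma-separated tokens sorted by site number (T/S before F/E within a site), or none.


running all 66 domain inputs and tallying outcomes:
  reachable outcomes have witnesses, e.g. B1=T (e.g. p=5, v=2), B1=F (e.g. p=2, v=2), B2=T (e.g. p=2, v=2), B2=F (e.g. p=2, v=2)
Answer: none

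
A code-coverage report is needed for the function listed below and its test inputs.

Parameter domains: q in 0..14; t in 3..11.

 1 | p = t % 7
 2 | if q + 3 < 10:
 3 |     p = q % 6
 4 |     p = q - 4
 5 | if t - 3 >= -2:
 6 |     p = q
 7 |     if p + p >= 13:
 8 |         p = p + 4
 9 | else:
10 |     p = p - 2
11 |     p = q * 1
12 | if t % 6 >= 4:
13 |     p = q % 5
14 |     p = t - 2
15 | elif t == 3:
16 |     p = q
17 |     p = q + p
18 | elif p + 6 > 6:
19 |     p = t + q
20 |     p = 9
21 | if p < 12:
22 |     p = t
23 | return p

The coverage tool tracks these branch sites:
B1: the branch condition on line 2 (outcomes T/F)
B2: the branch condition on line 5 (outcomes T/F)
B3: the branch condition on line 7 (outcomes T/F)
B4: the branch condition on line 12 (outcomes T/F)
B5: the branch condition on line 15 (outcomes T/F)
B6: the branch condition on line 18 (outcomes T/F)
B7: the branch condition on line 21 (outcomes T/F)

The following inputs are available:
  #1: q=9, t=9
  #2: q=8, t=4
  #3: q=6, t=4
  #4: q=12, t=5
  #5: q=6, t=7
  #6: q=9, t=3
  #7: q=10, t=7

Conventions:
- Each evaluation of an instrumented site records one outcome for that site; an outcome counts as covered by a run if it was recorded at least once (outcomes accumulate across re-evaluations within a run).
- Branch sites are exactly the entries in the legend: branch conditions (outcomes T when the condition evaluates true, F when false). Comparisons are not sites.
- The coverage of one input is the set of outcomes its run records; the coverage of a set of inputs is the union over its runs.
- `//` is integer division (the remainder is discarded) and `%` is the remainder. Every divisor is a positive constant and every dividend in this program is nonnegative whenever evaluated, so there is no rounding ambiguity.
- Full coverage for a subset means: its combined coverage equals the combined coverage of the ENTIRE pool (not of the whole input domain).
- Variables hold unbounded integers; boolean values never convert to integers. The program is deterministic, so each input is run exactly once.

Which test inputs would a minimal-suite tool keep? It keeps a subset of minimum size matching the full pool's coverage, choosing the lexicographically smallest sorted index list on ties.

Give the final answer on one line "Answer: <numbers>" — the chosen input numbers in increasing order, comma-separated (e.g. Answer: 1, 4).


input #1, q=9, t=9: events B1->F, B2->T, B3->T, B4->F, B5->F, B6->T, B7->T; outcomes B1=F, B2=T, B3=T, B4=F, B5=F, B6=T, B7=T
input #2, q=8, t=4: events B1->F, B2->T, B3->T, B4->T, B7->T; outcomes B1=F, B2=T, B3=T, B4=T, B7=T
input #3, q=6, t=4: events B1->T, B2->T, B3->F, B4->T, B7->T; outcomes B1=T, B2=T, B3=F, B4=T, B7=T
input #4, q=12, t=5: events B1->F, B2->T, B3->T, B4->T, B7->T; outcomes B1=F, B2=T, B3=T, B4=T, B7=T
input #5, q=6, t=7: events B1->T, B2->T, B3->F, B4->F, B5->F, B6->T, B7->T; outcomes B1=T, B2=T, B3=F, B4=F, B5=F, B6=T, B7=T
input #6, q=9, t=3: events B1->F, B2->T, B3->T, B4->F, B5->T, B7->F; outcomes B1=F, B2=T, B3=T, B4=F, B5=T, B7=F
input #7, q=10, t=7: events B1->F, B2->T, B3->T, B4->F, B5->F, B6->T, B7->T; outcomes B1=F, B2=T, B3=T, B4=F, B5=F, B6=T, B7=T
pool-wide coverage (12 outcomes): B1=T, B1=F, B2=T, B3=T, B3=F, B4=T, B4=F, B5=T, B5=F, B6=T, B7=T, B7=F
every size-1 subset falls short of the 12 outcomes (best: 7/12)
every size-2 subset falls short of the 12 outcomes (best: 11/12)
inputs {1, 3, 6} (size 3) cover everything; no size-3 subset with a lexicographically smaller index list covers all 12
Answer: 1, 3, 6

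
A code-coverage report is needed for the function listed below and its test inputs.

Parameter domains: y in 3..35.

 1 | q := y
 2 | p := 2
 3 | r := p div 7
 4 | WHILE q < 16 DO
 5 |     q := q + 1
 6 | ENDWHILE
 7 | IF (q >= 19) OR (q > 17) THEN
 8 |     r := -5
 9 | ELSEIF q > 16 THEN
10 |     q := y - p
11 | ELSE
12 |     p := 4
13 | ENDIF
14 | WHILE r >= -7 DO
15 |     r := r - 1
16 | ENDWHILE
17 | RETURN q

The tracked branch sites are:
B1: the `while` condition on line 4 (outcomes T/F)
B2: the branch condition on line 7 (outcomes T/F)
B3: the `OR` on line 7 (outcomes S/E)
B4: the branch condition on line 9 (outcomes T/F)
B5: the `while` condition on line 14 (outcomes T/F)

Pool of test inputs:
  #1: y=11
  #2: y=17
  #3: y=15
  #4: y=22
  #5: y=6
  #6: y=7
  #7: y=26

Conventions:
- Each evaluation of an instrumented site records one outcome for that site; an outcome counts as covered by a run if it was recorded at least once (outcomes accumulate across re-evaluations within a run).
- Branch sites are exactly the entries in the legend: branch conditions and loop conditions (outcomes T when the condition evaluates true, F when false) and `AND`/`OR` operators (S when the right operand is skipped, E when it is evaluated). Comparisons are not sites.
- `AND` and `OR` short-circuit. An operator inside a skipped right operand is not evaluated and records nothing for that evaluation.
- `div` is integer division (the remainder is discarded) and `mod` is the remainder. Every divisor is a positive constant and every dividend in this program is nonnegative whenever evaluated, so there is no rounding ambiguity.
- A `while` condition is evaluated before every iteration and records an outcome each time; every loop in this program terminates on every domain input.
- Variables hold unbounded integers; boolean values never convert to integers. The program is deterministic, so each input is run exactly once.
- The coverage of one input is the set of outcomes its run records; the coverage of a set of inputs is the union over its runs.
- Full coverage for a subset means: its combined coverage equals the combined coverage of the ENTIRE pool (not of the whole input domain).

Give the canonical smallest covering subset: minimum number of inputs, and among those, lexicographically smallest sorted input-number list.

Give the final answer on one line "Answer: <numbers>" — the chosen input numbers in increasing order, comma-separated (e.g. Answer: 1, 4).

input #1 (y=11): covers B1=T, B1=F, B2=F, B3=E, B4=F, B5=T, B5=F
input #2 (y=17): covers B1=F, B2=F, B3=E, B4=T, B5=T, B5=F
input #3 (y=15): covers B1=T, B1=F, B2=F, B3=E, B4=F, B5=T, B5=F
input #4 (y=22): covers B1=F, B2=T, B3=S, B5=T, B5=F
input #5 (y=6): covers B1=T, B1=F, B2=F, B3=E, B4=F, B5=T, B5=F
input #6 (y=7): covers B1=T, B1=F, B2=F, B3=E, B4=F, B5=T, B5=F
input #7 (y=26): covers B1=F, B2=T, B3=S, B5=T, B5=F
together the pool reaches 10 outcomes: B1=T, B1=F, B2=T, B2=F, B3=S, B3=E, B4=T, B4=F, B5=T, B5=F
checked all size-1 subsets: none covers 10 outcomes (max 7/10)
checked all size-2 subsets: none covers 10 outcomes (max 9/10)
size 3: inputs {1, 2, 4} cover all 10 outcomes, and no lexicographically smaller subset of this size does

Answer: 1, 2, 4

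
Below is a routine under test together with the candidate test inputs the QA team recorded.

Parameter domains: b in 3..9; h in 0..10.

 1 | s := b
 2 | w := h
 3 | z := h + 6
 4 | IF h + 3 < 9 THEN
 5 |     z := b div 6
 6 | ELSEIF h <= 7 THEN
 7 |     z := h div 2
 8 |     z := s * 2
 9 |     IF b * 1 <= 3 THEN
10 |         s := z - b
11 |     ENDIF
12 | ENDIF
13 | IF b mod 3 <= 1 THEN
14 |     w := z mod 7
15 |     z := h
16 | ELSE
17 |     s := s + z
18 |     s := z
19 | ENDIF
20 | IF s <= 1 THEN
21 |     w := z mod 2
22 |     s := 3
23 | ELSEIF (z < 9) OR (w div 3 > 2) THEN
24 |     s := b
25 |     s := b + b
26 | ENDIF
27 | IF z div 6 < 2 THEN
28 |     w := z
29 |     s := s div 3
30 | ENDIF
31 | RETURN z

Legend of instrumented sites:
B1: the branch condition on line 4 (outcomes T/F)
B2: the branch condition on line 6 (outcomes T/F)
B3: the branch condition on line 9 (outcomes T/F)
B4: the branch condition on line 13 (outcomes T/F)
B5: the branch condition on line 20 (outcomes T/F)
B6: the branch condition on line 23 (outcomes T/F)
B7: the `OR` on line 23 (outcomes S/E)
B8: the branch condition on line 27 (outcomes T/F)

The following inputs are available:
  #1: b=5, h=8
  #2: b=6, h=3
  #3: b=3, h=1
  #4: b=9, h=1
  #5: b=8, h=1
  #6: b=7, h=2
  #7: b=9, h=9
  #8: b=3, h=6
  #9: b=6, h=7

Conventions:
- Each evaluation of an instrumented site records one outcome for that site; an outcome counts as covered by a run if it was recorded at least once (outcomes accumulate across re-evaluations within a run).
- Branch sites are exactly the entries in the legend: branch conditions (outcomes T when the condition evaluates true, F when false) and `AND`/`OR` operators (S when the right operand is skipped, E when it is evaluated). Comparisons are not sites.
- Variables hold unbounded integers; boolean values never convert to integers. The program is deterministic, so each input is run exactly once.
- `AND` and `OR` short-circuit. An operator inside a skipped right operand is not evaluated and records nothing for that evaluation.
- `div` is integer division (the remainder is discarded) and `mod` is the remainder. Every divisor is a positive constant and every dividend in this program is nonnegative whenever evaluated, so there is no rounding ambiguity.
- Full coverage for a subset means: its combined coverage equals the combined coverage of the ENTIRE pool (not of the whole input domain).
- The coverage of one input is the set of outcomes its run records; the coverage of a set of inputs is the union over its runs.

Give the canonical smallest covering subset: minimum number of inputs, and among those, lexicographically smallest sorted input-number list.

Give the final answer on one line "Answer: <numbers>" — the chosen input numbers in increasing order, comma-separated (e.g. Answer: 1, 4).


run #1 (b=5, h=8) runs B1->F, B2->F, B4->F, B5->F, B7->E, B6->F, B8->F; records B1=F, B2=F, B4=F, B5=F, B6=F, B7=E, B8=F
run #2 (b=6, h=3) runs B1->T, B4->T, B5->F, B7->S, B6->T, B8->T; records B1=T, B4=T, B5=F, B6=T, B7=S, B8=T
run #3 (b=3, h=1) runs B1->T, B4->T, B5->F, B7->S, B6->T, B8->T; records B1=T, B4=T, B5=F, B6=T, B7=S, B8=T
run #4 (b=9, h=1) runs B1->T, B4->T, B5->F, B7->S, B6->T, B8->T; records B1=T, B4=T, B5=F, B6=T, B7=S, B8=T
run #5 (b=8, h=1) runs B1->T, B4->F, B5->T, B8->T; records B1=T, B4=F, B5=T, B8=T
run #6 (b=7, h=2) runs B1->T, B4->T, B5->F, B7->S, B6->T, B8->T; records B1=T, B4=T, B5=F, B6=T, B7=S, B8=T
run #7 (b=9, h=9) runs B1->F, B2->F, B4->T, B5->F, B7->E, B6->F, B8->T; records B1=F, B2=F, B4=T, B5=F, B6=F, B7=E, B8=T
run #8 (b=3, h=6) runs B1->F, B2->T, B3->T, B4->T, B5->F, B7->S, B6->T, B8->T; records B1=F, B2=T, B3=T, B4=T, B5=F, B6=T, B7=S, B8=T
run #9 (b=6, h=7) runs B1->F, B2->T, B3->F, B4->T, B5->F, B7->S, B6->T, B8->T; records B1=F, B2=T, B3=F, B4=T, B5=F, B6=T, B7=S, B8=T
the full pool covers 16 outcomes: B1=T, B1=F, B2=T, B2=F, B3=T, B3=F, B4=T, B4=F, B5=T, B5=F, B6=T, B6=F, B7=S, B7=E, B8=T, B8=F
checked all size-1 subsets: none covers 16 outcomes (max 8/16)
checked all size-2 subsets: none covers 16 outcomes (max 13/16)
checked all size-3 subsets: none covers 16 outcomes (max 15/16)
at size 4, {1, 5, 8, 9} reaches all 16 outcomes; every lexicographically earlier size-4 subset fails
Answer: 1, 5, 8, 9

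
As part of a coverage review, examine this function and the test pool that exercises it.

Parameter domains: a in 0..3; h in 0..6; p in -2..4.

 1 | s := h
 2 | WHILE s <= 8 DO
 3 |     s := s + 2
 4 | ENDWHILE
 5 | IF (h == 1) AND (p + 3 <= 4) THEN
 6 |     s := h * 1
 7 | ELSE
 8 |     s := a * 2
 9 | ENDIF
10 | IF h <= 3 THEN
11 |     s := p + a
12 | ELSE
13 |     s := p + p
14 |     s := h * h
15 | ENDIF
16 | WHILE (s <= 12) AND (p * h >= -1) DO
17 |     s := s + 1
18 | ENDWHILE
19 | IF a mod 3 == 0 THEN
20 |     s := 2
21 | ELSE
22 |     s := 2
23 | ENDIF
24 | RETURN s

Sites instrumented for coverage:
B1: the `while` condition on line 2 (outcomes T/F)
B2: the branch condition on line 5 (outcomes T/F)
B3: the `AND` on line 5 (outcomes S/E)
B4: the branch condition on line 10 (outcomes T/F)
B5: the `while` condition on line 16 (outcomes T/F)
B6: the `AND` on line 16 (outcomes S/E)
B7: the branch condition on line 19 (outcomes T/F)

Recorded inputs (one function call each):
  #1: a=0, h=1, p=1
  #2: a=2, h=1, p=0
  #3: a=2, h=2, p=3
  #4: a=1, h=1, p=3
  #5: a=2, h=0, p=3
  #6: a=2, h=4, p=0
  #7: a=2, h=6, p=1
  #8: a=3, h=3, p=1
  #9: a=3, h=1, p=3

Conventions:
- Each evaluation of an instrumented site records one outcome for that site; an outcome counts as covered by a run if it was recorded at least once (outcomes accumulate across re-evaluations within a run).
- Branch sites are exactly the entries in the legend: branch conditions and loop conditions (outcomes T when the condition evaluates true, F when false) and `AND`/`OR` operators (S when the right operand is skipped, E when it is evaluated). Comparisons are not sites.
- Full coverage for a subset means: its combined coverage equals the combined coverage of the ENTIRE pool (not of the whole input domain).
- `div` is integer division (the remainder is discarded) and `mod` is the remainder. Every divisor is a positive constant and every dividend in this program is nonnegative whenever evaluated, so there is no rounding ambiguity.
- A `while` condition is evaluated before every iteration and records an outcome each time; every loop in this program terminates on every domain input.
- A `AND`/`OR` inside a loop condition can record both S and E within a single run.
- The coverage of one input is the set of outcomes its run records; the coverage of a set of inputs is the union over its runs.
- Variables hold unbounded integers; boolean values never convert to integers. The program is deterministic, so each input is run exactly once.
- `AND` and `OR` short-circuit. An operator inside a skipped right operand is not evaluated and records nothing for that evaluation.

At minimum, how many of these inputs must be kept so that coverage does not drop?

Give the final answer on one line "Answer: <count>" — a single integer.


#1 (a=0, h=1, p=1) -> B1->T, B1->T, B1->T, B1->T, B1->F, B3->E, B2->T, B4->T, B6->E, B5->T, B6->E, B5->T, B6->E, B5->T, ...; covered: B1=T, B1=F, B2=T, B3=E, B4=T, B5=T, B5=F, B6=S, B6=E, B7=T
#2 (a=2, h=1, p=0) -> B1->T, B1->T, B1->T, B1->T, B1->F, B3->E, B2->T, B4->T, B6->E, B5->T, B6->E, B5->T, B6->E, B5->T, ...; covered: B1=T, B1=F, B2=T, B3=E, B4=T, B5=T, B5=F, B6=S, B6=E, B7=F
#3 (a=2, h=2, p=3) -> B1->T, B1->T, B1->T, B1->T, B1->F, B3->S, B2->F, B4->T, B6->E, B5->T, B6->E, B5->T, B6->E, B5->T, ...; covered: B1=T, B1=F, B2=F, B3=S, B4=T, B5=T, B5=F, B6=S, B6=E, B7=F
#4 (a=1, h=1, p=3) -> B1->T, B1->T, B1->T, B1->T, B1->F, B3->E, B2->F, B4->T, B6->E, B5->T, B6->E, B5->T, B6->E, B5->T, ...; covered: B1=T, B1=F, B2=F, B3=E, B4=T, B5=T, B5=F, B6=S, B6=E, B7=F
#5 (a=2, h=0, p=3) -> B1->T, B1->T, B1->T, B1->T, B1->T, B1->F, B3->S, B2->F, B4->T, B6->E, B5->T, B6->E, B5->T, B6->E, ...; covered: B1=T, B1=F, B2=F, B3=S, B4=T, B5=T, B5=F, B6=S, B6=E, B7=F
#6 (a=2, h=4, p=0) -> B1->T, B1->T, B1->T, B1->F, B3->S, B2->F, B4->F, B6->S, B5->F, B7->F; covered: B1=T, B1=F, B2=F, B3=S, B4=F, B5=F, B6=S, B7=F
#7 (a=2, h=6, p=1) -> B1->T, B1->T, B1->F, B3->S, B2->F, B4->F, B6->S, B5->F, B7->F; covered: B1=T, B1=F, B2=F, B3=S, B4=F, B5=F, B6=S, B7=F
#8 (a=3, h=3, p=1) -> B1->T, B1->T, B1->T, B1->F, B3->S, B2->F, B4->T, B6->E, B5->T, B6->E, B5->T, B6->E, B5->T, B6->E, ...; covered: B1=T, B1=F, B2=F, B3=S, B4=T, B5=T, B5=F, B6=S, B6=E, B7=T
#9 (a=3, h=1, p=3) -> B1->T, B1->T, B1->T, B1->T, B1->F, B3->E, B2->F, B4->T, B6->E, B5->T, B6->E, B5->T, B6->E, B5->T, ...; covered: B1=T, B1=F, B2=F, B3=E, B4=T, B5=T, B5=F, B6=S, B6=E, B7=T
the full pool covers 14 outcomes: B1=T, B1=F, B2=T, B2=F, B3=S, B3=E, B4=T, B4=F, B5=T, B5=F, B6=S, B6=E, B7=T, B7=F
no size-1 subset reaches all 14 outcomes (best union: 10/14)
the canonical winner is {1, 6}: size 2, full 14-outcome coverage, earliest index list among size-2 covers
Answer: 2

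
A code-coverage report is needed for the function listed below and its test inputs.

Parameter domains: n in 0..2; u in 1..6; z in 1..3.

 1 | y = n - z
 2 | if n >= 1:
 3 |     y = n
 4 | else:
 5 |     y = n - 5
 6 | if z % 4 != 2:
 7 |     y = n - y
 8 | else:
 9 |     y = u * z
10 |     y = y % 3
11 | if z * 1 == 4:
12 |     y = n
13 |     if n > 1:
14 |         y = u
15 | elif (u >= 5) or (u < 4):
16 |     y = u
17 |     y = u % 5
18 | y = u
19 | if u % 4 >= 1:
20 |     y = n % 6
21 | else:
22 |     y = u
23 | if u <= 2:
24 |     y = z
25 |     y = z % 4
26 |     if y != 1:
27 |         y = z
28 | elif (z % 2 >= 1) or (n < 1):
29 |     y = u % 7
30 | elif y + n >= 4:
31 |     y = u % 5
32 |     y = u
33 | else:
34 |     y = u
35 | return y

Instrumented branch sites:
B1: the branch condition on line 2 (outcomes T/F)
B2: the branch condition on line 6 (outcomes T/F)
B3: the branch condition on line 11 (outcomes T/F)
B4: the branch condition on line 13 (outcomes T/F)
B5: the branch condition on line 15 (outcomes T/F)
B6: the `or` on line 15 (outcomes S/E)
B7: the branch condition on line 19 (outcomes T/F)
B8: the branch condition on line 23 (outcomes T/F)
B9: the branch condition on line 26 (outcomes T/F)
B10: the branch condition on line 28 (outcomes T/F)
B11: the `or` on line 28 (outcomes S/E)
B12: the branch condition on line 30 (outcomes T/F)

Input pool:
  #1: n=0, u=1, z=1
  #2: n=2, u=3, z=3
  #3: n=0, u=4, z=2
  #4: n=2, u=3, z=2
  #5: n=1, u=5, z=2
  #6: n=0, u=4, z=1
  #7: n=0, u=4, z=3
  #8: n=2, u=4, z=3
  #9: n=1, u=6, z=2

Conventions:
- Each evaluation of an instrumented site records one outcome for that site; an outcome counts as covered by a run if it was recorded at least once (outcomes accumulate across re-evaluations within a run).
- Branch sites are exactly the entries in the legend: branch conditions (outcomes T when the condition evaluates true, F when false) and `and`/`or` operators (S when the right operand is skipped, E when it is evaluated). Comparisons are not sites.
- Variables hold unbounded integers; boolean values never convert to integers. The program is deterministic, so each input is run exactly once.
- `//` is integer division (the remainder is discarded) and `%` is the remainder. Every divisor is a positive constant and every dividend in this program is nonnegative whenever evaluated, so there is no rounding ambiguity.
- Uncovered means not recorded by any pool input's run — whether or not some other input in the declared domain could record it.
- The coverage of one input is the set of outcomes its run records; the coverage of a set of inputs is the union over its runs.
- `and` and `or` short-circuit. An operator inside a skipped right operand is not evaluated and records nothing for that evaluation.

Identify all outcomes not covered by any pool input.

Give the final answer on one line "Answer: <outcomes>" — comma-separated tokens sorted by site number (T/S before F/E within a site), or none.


input #1 (n=0, u=1, z=1): events B1->F, B2->T, B3->F, B6->E, B5->T, B7->T, B8->T, B9->F; covers B1=F, B2=T, B3=F, B5=T, B6=E, B7=T, B8=T, B9=F
input #2 (n=2, u=3, z=3): events B1->T, B2->T, B3->F, B6->E, B5->T, B7->T, B8->F, B11->S, B10->T; covers B1=T, B2=T, B3=F, B5=T, B6=E, B7=T, B8=F, B10=T, B11=S
input #3 (n=0, u=4, z=2): events B1->F, B2->F, B3->F, B6->E, B5->F, B7->F, B8->F, B11->E, B10->T; covers B1=F, B2=F, B3=F, B5=F, B6=E, B7=F, B8=F, B10=T, B11=E
input #4 (n=2, u=3, z=2): events B1->T, B2->F, B3->F, B6->E, B5->T, B7->T, B8->F, B11->E, B10->F, B12->T; covers B1=T, B2=F, B3=F, B5=T, B6=E, B7=T, B8=F, B10=F, B11=E, B12=T
input #5 (n=1, u=5, z=2): events B1->T, B2->F, B3->F, B6->S, B5->T, B7->T, B8->F, B11->E, B10->F, B12->F; covers B1=T, B2=F, B3=F, B5=T, B6=S, B7=T, B8=F, B10=F, B11=E, B12=F
input #6 (n=0, u=4, z=1): events B1->F, B2->T, B3->F, B6->E, B5->F, B7->F, B8->F, B11->S, B10->T; covers B1=F, B2=T, B3=F, B5=F, B6=E, B7=F, B8=F, B10=T, B11=S
input #7 (n=0, u=4, z=3): events B1->F, B2->T, B3->F, B6->E, B5->F, B7->F, B8->F, B11->S, B10->T; covers B1=F, B2=T, B3=F, B5=F, B6=E, B7=F, B8=F, B10=T, B11=S
input #8 (n=2, u=4, z=3): events B1->T, B2->T, B3->F, B6->E, B5->F, B7->F, B8->F, B11->S, B10->T; covers B1=T, B2=T, B3=F, B5=F, B6=E, B7=F, B8=F, B10=T, B11=S
input #9 (n=1, u=6, z=2): events B1->T, B2->F, B3->F, B6->S, B5->T, B7->T, B8->F, B11->E, B10->F, B12->F; covers B1=T, B2=F, B3=F, B5=T, B6=S, B7=T, B8=F, B10=F, B11=E, B12=F
union over the pool: B1=T, B1=F, B2=T, B2=F, B3=F, B5=T, B5=F, B6=S, B6=E, B7=T, B7=F, B8=T, B8=F, B9=F, B10=T, B10=F, B11=S, B11=E, B12=T, B12=F
uncovered (4 of 24): B3=T, B4=T, B4=F, B9=T
Answer: B3=T, B4=T, B4=F, B9=T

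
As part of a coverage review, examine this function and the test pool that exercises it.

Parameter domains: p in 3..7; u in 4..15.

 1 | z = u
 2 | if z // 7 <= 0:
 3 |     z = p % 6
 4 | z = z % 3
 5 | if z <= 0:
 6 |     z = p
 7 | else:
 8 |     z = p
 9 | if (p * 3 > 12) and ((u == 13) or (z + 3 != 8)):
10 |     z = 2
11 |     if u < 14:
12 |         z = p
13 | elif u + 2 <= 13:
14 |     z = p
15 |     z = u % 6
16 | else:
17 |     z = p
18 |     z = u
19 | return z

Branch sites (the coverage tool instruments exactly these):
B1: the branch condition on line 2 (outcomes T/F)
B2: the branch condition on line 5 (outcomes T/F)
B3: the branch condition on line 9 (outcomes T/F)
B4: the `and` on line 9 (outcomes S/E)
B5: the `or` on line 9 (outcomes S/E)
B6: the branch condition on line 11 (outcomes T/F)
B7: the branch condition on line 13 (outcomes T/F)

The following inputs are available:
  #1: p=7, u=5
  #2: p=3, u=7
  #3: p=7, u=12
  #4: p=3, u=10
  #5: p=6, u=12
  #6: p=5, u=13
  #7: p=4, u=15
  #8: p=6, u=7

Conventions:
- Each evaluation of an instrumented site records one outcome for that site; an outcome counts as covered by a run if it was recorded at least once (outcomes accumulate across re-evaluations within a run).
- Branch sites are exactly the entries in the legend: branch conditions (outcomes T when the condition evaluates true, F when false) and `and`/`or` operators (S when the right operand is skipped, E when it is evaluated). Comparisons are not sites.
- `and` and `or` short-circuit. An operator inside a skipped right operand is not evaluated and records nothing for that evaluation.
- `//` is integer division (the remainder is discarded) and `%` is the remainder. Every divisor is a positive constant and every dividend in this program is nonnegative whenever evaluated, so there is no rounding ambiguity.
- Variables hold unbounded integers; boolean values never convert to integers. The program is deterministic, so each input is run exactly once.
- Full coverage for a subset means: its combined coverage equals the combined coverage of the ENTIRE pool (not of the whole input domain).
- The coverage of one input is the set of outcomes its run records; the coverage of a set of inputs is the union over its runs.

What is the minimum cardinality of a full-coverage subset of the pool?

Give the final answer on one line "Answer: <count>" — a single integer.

input #1 (p=7, u=5): events B1->T, B2->F, B4->E, B5->E, B3->T, B6->T; covers B1=T, B2=F, B3=T, B4=E, B5=E, B6=T
input #2 (p=3, u=7): events B1->F, B2->F, B4->S, B3->F, B7->T; covers B1=F, B2=F, B3=F, B4=S, B7=T
input #3 (p=7, u=12): events B1->F, B2->T, B4->E, B5->E, B3->T, B6->T; covers B1=F, B2=T, B3=T, B4=E, B5=E, B6=T
input #4 (p=3, u=10): events B1->F, B2->F, B4->S, B3->F, B7->T; covers B1=F, B2=F, B3=F, B4=S, B7=T
input #5 (p=6, u=12): events B1->F, B2->T, B4->E, B5->E, B3->T, B6->T; covers B1=F, B2=T, B3=T, B4=E, B5=E, B6=T
input #6 (p=5, u=13): events B1->F, B2->F, B4->E, B5->S, B3->T, B6->T; covers B1=F, B2=F, B3=T, B4=E, B5=S, B6=T
input #7 (p=4, u=15): events B1->F, B2->T, B4->S, B3->F, B7->F; covers B1=F, B2=T, B3=F, B4=S, B7=F
input #8 (p=6, u=7): events B1->F, B2->F, B4->E, B5->E, B3->T, B6->T; covers B1=F, B2=F, B3=T, B4=E, B5=E, B6=T
pool-wide coverage (13 outcomes): B1=T, B1=F, B2=T, B2=F, B3=T, B3=F, B4=S, B4=E, B5=S, B5=E, B6=T, B7=T, B7=F
every size-1 subset falls short of the 13 outcomes (best: 6/13)
every size-2 subset falls short of the 13 outcomes (best: 11/13)
every size-3 subset falls short of the 13 outcomes (best: 12/13)
the canonical winner is {1, 2, 6, 7}: size 4, full 13-outcome coverage, earliest index list among size-4 covers

Answer: 4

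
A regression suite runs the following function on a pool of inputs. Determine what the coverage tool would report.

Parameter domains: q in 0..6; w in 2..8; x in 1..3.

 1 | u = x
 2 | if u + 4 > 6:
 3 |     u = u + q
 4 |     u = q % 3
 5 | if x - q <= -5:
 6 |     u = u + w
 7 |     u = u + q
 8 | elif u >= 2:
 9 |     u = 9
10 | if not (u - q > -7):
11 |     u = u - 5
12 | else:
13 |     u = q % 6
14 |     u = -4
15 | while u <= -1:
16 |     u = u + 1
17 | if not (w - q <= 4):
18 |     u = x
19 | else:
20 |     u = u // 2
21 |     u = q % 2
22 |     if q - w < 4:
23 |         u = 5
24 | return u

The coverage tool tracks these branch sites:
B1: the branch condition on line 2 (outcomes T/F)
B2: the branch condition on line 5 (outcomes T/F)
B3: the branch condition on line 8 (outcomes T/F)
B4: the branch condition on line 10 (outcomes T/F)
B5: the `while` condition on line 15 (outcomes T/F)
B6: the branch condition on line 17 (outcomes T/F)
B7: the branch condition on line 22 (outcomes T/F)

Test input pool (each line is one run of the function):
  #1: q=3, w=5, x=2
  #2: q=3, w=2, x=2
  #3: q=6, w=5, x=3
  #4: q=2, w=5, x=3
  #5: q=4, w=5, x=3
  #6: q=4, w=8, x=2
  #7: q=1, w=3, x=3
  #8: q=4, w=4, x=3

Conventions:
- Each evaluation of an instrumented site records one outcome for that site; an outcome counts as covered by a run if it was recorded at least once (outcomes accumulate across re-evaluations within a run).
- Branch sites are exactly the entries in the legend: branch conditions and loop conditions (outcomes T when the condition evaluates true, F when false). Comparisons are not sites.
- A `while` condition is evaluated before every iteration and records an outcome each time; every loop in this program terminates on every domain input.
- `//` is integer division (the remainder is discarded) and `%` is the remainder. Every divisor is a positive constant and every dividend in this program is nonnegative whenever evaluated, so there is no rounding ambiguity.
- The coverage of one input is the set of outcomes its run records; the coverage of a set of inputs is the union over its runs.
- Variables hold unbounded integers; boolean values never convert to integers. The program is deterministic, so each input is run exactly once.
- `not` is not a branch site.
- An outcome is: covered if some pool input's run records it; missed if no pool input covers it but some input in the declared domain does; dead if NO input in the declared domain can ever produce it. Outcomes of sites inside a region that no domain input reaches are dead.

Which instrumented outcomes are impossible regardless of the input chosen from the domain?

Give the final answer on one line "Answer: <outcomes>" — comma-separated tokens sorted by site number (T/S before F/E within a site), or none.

sweeping the full domain (147 inputs) for each outcome:
  B4=T: zero occurrences over every domain input -> dead
  reachable outcomes have witnesses, e.g. B1=T (e.g. q=0, w=2, x=3), B1=F (e.g. q=0, w=2, x=1), B2=T (e.g. q=6, w=2, x=1), B2=F (e.g. q=0, w=2, x=1)

Answer: B4=T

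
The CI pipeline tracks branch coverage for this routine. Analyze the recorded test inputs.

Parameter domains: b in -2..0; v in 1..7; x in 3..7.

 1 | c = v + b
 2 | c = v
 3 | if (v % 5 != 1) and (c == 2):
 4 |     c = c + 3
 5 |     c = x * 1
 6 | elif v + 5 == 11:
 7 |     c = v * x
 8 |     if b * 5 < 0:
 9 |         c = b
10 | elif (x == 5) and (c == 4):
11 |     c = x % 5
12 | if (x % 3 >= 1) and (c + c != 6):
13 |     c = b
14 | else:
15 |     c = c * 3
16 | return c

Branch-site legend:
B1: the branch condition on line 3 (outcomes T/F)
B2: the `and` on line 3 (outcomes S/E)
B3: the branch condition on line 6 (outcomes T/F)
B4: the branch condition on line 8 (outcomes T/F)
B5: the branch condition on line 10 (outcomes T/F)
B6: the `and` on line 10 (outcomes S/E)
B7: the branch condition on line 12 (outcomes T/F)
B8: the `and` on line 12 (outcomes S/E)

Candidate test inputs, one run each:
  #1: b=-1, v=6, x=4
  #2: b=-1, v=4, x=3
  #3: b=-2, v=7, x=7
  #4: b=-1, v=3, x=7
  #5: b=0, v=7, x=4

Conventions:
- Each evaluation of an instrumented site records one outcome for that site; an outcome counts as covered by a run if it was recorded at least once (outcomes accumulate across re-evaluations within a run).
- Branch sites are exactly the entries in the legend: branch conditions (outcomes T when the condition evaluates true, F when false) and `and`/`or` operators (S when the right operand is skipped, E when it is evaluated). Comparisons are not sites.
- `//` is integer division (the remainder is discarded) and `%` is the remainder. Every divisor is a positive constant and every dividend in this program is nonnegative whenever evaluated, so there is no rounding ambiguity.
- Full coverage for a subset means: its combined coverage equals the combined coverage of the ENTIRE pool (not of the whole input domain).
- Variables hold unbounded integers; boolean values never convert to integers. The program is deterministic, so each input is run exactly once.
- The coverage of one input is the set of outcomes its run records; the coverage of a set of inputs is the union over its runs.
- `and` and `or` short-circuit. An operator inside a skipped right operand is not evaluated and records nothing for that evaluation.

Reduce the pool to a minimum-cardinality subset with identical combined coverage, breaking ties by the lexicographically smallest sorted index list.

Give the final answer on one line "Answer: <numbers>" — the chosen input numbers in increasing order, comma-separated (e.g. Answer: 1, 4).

test 1 (b=-1, v=6, x=4) hits B1=F, B2=S, B3=T, B4=T, B7=T, B8=E
test 2 (b=-1, v=4, x=3) hits B1=F, B2=E, B3=F, B5=F, B6=S, B7=F, B8=S
test 3 (b=-2, v=7, x=7) hits B1=F, B2=E, B3=F, B5=F, B6=S, B7=T, B8=E
test 4 (b=-1, v=3, x=7) hits B1=F, B2=E, B3=F, B5=F, B6=S, B7=F, B8=E
test 5 (b=0, v=7, x=4) hits B1=F, B2=E, B3=F, B5=F, B6=S, B7=T, B8=E
together the pool reaches 12 outcomes: B1=F, B2=S, B2=E, B3=T, B3=F, B4=T, B5=F, B6=S, B7=T, B7=F, B8=S, B8=E
every size-1 subset falls short of the 12 outcomes (best: 7/12)
size 2: inputs {1, 2} cover all 12 outcomes, and no lexicographically smaller subset of this size does

Answer: 1, 2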